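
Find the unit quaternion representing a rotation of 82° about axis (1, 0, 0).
0.7547 + 0.6561i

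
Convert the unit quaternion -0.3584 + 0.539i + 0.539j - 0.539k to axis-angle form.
axis = (√3/3, √3/3, -√3/3), θ = 222°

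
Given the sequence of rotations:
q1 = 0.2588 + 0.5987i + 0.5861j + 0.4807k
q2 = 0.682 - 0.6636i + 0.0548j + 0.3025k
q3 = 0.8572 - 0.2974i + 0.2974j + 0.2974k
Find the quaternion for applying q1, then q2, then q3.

q2 · q1 = 0.3963 + 0.0856i + 0.914j - 0.0156k
q3 · q2 · q1 = 0.098 - 0.3209i + 0.9222j - 0.1928k
0.098 - 0.3209i + 0.9222j - 0.1928k


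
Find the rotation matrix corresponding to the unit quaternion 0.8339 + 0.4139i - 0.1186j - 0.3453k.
[[0.7334, 0.4777, -0.4836], [-0.6741, 0.4189, -0.6084], [-0.088, 0.7722, 0.6292]]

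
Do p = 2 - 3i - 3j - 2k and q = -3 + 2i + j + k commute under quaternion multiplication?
No: pq = 5 + 12i + 10j + 11k ≠ 5 + 14i + 12j + 5k = qp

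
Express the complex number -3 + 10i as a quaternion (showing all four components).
-3 + 10i + 0j + 0k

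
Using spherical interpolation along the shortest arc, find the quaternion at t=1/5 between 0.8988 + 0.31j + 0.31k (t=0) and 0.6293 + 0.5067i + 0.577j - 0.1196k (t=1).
0.8863 + 0.1121i + 0.3853j + 0.2312k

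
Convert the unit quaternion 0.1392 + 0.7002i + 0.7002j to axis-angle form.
axis = (√2/2, √2/2, 0), θ = 164°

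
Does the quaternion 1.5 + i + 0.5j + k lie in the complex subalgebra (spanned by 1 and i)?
No. The quaternion 1.5 + i + 0.5j + k has j-coefficient y = 0.5 and k-coefficient z = 1, not both zero, so it does not lie in the complex subalgebra spanned by 1 and i.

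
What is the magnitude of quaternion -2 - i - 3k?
√14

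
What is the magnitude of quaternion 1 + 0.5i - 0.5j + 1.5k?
1.936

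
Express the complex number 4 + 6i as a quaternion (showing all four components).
4 + 6i + 0j + 0k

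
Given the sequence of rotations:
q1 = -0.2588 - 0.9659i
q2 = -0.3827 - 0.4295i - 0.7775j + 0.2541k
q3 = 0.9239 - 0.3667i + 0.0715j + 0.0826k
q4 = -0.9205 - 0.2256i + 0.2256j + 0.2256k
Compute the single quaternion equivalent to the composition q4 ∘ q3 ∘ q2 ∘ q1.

q2 · q1 = -0.3158 + 0.4808i - 0.0442j - 0.8167k
q3 · q2 · q1 = -0.0448 + 0.5053i - 0.3232j - 0.7988k
q4 · q3 · q2 · q1 = 0.4084 - 0.5623i + 0.2212j + 0.6841k
0.4084 - 0.5623i + 0.2212j + 0.6841k


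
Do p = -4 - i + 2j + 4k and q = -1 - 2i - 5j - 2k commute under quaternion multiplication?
No: pq = 20 + 25i + 8j + 13k ≠ 20 - 7i + 28j - 5k = qp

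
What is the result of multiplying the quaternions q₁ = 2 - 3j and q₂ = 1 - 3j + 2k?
-7 - 6i - 9j + 4k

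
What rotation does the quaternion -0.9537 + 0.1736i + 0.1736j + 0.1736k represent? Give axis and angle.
axis = (√3/3, √3/3, √3/3), θ = 325°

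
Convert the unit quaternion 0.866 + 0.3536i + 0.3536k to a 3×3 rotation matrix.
[[0.7499, -0.6124, 0.2501], [0.6124, 0.4999, -0.6124], [0.2501, 0.6124, 0.7499]]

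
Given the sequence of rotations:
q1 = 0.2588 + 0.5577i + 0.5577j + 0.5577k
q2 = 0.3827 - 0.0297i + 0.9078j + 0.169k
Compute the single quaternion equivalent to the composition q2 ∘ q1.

q2 · q1 = -0.4849 + 0.6178i + 0.5592j - 0.2657k
-0.4849 + 0.6178i + 0.5592j - 0.2657k


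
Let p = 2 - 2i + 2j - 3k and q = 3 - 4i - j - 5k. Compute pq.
-15 - 27i + 6j - 9k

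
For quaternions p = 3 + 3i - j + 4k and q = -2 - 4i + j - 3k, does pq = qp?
No: pq = 19 - 19i - 2j - 18k ≠ 19 - 17i + 12j - 16k = qp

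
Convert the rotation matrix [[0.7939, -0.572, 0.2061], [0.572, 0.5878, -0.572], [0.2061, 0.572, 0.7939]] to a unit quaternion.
0.891 + 0.321i + 0.321k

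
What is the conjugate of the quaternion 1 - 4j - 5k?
1 + 4j + 5k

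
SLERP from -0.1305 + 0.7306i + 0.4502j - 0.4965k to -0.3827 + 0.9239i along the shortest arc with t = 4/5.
-0.346 + 0.9266i + 0.0989j - 0.1091k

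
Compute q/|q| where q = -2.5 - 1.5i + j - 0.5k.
-0.8006 - 0.4804i + 0.3203j - 0.1601k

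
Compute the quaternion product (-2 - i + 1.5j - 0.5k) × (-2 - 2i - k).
1.5 + 4.5i - 3j + 6k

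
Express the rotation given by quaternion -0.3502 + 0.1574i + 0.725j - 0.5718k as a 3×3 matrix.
[[-0.7052, -0.1723, -0.6878], [0.6287, 0.2965, -0.7189], [0.3278, -0.9394, -0.1008]]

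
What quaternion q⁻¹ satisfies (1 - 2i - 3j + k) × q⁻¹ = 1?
0.0667 + 0.1333i + 0.2j - 0.0667k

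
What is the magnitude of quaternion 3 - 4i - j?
√26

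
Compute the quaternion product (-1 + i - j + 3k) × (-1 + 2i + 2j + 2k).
-5 - 11i + 3j - k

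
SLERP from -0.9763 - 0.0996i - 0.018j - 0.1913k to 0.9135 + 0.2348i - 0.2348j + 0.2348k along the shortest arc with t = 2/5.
-0.9614 - 0.1554i + 0.0842j - 0.211k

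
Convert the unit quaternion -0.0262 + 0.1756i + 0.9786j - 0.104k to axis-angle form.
axis = (0.1757, 0.9789, -0.104), θ = 183°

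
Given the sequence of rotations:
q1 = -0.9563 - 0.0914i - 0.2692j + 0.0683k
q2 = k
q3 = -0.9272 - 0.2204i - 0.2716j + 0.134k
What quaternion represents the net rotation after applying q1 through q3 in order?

q2 · q1 = -0.0683 + 0.2692i - 0.0914j - 0.9563k
q3 · q2 · q1 = 0.226 + 0.0374i - 0.0714j + 0.9708k
0.226 + 0.0374i - 0.0714j + 0.9708k


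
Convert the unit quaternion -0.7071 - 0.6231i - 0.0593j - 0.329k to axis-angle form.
axis = (-0.8812, -0.0839, -0.4653), θ = 3π/2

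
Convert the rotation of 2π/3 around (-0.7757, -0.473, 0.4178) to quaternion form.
0.5 - 0.6718i - 0.4096j + 0.3618k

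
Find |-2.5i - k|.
2.693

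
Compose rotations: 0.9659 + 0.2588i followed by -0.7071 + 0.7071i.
-0.866 + 0.5i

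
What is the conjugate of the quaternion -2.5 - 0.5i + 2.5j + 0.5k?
-2.5 + 0.5i - 2.5j - 0.5k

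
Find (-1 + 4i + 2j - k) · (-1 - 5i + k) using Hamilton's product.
22 + 3i - j + 10k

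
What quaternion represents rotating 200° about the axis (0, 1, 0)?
-0.1736 + 0.9848j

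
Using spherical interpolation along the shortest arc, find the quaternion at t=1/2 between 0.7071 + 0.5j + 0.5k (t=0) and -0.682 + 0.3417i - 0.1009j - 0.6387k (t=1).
0.7218 - 0.1775i + 0.3122j + 0.5917k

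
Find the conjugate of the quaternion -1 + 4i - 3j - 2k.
-1 - 4i + 3j + 2k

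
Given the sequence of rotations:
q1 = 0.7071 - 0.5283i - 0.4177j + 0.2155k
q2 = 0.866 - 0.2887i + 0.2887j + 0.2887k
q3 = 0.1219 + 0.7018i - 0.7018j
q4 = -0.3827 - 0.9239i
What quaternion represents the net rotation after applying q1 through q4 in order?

q2 · q1 = 0.5182 - 0.4788i - 0.2479j + 0.6639k
q3 · q2 · q1 = 0.2252 - 0.1606i - 0.8598j - 0.4291k
q4 · q3 · q2 · q1 = -0.2346 - 0.1466i - 0.0674j + 0.9586k
-0.2346 - 0.1466i - 0.0674j + 0.9586k


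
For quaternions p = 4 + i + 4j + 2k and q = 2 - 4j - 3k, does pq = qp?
No: pq = 30 - 2i - 5j - 12k ≠ 30 + 6i - 11j - 4k = qp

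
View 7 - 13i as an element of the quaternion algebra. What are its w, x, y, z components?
7 - 13i + 0j + 0k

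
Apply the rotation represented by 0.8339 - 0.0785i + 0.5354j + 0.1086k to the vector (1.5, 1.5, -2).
(-1.545, 1.097, -2.216)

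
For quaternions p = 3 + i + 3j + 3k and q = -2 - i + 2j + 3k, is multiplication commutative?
No: pq = -20 - 2i - 6j + 8k ≠ -20 - 8i + 6j - 2k = qp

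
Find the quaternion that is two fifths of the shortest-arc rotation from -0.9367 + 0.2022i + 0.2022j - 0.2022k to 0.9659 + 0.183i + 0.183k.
-0.9709 + 0.0486i + 0.1239j - 0.1991k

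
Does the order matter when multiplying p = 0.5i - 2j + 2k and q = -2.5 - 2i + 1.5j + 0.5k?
Yes: pq = 3 - 5.25i + 0.75j - 8.25k ≠ 3 + 2.75i + 9.25j - 1.75k = qp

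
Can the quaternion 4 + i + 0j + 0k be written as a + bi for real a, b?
Yes. The quaternion 4 + i has j- and k-coefficients y = z = 0, so it lies in the complex subalgebra spanned by 1 and i.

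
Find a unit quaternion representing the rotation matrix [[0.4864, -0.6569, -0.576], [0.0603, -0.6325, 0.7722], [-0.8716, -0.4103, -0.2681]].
-0.3827 + 0.7725i - 0.1931j - 0.4685k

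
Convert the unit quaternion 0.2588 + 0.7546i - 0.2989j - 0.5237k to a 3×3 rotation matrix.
[[0.2728, -0.18, -0.9451], [-0.7222, -0.6874, -0.0775], [-0.6357, 0.7036, -0.3175]]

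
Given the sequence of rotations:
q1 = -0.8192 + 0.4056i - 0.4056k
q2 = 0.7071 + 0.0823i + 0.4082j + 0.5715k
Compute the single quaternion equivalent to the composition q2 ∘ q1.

q2 · q1 = -0.3808 + 0.0538i - 0.0692j - 0.9205k
-0.3808 + 0.0538i - 0.0692j - 0.9205k


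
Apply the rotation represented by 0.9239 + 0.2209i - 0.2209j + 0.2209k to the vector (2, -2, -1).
(2.932, -0.483, -0.414)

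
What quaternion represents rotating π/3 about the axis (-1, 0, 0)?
0.866 - 0.5i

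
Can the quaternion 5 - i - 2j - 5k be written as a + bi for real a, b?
No. The quaternion 5 - i - 2j - 5k has j-coefficient y = -2 and k-coefficient z = -5, not both zero, so it does not lie in the complex subalgebra spanned by 1 and i.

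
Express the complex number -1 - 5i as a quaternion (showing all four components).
-1 - 5i + 0j + 0k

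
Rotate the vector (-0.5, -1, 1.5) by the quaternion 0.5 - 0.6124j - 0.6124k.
(-1.281, 1.181, -0.681)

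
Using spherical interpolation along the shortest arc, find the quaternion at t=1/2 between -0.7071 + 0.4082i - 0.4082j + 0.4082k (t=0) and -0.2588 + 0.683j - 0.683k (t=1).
-0.2704 + 0.2462i - 0.6581j + 0.6581k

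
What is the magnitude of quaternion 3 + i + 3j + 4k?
√35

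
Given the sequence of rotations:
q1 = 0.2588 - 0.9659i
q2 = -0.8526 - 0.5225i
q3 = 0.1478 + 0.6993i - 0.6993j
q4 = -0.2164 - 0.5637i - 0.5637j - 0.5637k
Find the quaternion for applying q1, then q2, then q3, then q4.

q2 · q1 = -0.7253 + 0.6883i
q3 · q2 · q1 = -0.5885 - 0.4055i + 0.5072j + 0.4813k
q4 · q3 · q2 · q1 = 0.456 + 0.4341i + 0.7219j - 0.2869k
0.456 + 0.4341i + 0.7219j - 0.2869k


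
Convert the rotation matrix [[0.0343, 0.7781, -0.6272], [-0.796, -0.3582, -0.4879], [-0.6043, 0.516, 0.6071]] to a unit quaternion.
0.5664 + 0.4431i - 0.0101j - 0.6948k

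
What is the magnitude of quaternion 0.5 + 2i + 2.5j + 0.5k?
3.279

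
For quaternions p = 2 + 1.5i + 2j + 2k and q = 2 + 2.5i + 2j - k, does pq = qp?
No: pq = -1.75 + 2i + 14.5j ≠ -1.75 + 14i + 1.5j + 4k = qp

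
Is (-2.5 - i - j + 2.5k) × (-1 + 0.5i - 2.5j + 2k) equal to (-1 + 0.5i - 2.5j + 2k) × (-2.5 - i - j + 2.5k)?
No: pq = -4.5 + 4i + 10.5j - 4.5k ≠ -4.5 - 4.5i + 4j - 10.5k = qp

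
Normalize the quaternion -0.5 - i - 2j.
-0.2182 - 0.4364i - 0.8729j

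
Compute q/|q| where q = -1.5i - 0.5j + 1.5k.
-0.6882i - 0.2294j + 0.6882k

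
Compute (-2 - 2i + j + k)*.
-2 + 2i - j - k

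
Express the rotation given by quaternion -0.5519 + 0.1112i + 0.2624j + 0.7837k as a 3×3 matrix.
[[-0.3661, 0.9234, -0.1153], [-0.8067, -0.2531, 0.534], [0.4639, 0.2885, 0.8376]]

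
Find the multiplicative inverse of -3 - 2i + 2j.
-0.1765 + 0.1176i - 0.1176j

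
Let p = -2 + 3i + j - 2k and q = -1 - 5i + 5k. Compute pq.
27 + 12i - 6j - 3k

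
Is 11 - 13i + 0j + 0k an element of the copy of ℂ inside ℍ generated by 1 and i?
Yes. The quaternion 11 - 13i has j- and k-coefficients y = z = 0, so it lies in the complex subalgebra spanned by 1 and i.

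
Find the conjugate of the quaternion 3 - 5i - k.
3 + 5i + k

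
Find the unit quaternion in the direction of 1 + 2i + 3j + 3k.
0.2085 + 0.417i + 0.6255j + 0.6255k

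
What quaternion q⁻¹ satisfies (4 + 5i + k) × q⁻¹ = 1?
0.0952 - 0.119i - 0.0238k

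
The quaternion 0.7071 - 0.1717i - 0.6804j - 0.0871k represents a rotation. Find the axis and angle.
axis = (-0.2428, -0.9622, -0.1232), θ = π/2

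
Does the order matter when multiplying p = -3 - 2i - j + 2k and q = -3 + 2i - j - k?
Yes: pq = 14 + 3i + 8j + k ≠ 14 - 3i + 4j - 7k = qp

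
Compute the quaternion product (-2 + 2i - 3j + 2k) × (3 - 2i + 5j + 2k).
9 - 6i - 27j + 6k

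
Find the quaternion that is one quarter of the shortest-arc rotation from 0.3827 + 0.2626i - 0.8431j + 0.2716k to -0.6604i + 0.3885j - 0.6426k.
0.3024 + 0.3918i - 0.7745j + 0.3939k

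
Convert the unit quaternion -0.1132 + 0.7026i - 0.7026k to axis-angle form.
axis = (√2/2, 0, -√2/2), θ = 193°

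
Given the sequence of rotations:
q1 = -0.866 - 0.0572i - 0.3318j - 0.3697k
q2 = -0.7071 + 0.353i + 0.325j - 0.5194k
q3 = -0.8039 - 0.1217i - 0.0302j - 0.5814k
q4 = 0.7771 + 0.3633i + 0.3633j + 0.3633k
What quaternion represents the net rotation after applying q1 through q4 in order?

q2 · q1 = 0.5484 - 0.5577i + 0.1134j + 0.6127k
q3 · q2 · q1 = -0.1491 + 0.429i + 0.2911j - 0.842k
q4 · q3 · q2 · q1 = -0.0716 - 0.1324i + 0.6338j - 0.7586k
-0.0716 - 0.1324i + 0.6338j - 0.7586k


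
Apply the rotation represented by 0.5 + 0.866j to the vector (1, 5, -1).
(-1.366, 5, -0.366)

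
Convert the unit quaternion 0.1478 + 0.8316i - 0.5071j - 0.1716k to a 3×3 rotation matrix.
[[0.4268, -0.7927, -0.4353], [-0.8941, -0.442, -0.0718], [-0.1355, 0.4199, -0.8974]]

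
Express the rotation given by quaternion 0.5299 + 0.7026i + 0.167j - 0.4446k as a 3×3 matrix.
[[0.5489, 0.7059, -0.4478], [-0.2365, -0.3826, -0.8931], [-0.8017, 0.5961, -0.0431]]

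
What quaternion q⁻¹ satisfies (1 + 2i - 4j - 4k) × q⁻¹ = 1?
0.027 - 0.0541i + 0.1081j + 0.1081k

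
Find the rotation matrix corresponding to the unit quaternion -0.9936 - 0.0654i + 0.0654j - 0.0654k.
[[0.9829, -0.1385, -0.1214], [0.1214, 0.9829, -0.1385], [0.1385, 0.1214, 0.9829]]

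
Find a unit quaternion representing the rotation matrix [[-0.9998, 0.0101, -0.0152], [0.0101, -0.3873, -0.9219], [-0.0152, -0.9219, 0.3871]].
-0.0091i - 0.5535j + 0.8328k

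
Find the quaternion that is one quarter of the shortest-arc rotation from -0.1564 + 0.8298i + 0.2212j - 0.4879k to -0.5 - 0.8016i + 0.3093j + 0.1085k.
0.0193 + 0.901i + 0.0883j - 0.4244k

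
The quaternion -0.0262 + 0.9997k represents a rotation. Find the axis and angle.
axis = (0, 0, 1), θ = 183°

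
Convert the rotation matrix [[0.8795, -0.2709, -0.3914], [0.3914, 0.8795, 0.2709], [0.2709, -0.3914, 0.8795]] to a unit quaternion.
0.9537 - 0.1736i - 0.1736j + 0.1736k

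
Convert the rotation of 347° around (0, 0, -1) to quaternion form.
-0.9936 - 0.1132k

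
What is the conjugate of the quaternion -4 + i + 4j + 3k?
-4 - i - 4j - 3k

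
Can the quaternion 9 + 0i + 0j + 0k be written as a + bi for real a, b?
Yes. The quaternion 9 has j- and k-coefficients y = z = 0, so it lies in the complex subalgebra spanned by 1 and i.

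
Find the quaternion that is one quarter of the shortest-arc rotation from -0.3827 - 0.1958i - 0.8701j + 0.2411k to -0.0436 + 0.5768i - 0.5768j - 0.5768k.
-0.3433 + 0.023i - 0.9388j + 0.0159k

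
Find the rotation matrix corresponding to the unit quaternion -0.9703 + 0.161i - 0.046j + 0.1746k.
[[0.9348, 0.324, 0.1455], [-0.3536, 0.8872, 0.2964], [-0.033, -0.3285, 0.9439]]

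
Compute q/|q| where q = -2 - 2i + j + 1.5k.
-0.5963 - 0.5963i + 0.2981j + 0.4472k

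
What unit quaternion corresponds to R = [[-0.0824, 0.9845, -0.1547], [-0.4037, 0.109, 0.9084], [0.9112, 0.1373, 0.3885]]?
0.5948 - 0.3241i - 0.448j - 0.5835k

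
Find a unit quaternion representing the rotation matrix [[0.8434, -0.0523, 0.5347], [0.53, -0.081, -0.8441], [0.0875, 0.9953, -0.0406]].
0.6561 + 0.7009i + 0.1704j + 0.2219k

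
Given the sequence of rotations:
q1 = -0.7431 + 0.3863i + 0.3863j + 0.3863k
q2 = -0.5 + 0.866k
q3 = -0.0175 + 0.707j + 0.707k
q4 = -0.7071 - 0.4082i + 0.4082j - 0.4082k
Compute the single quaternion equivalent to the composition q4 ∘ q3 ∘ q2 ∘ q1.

q2 · q1 = 0.037 - 0.5277i + 0.1414j - 0.8367k
q3 · q2 · q1 = 0.4909 - 0.6823i - 0.3494j + 0.4139k
q4 · q3 · q2 · q1 = -0.3141 + 0.3084i + 0.8949j - 0.0719k
-0.3141 + 0.3084i + 0.8949j - 0.0719k


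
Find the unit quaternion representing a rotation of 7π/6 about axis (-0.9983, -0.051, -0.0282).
-0.2588 - 0.9643i - 0.0493j - 0.0272k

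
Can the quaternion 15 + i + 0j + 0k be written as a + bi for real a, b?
Yes. The quaternion 15 + i has j- and k-coefficients y = z = 0, so it lies in the complex subalgebra spanned by 1 and i.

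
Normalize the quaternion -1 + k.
-0.7071 + 0.7071k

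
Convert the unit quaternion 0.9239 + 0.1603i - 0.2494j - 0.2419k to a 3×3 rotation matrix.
[[0.7586, 0.367, -0.5384], [-0.5269, 0.8316, -0.1755], [0.3833, 0.4169, 0.8242]]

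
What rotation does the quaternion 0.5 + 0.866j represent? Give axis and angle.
axis = (0, 1, 0), θ = 2π/3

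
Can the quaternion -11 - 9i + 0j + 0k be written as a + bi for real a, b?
Yes. The quaternion -11 - 9i has j- and k-coefficients y = z = 0, so it lies in the complex subalgebra spanned by 1 and i.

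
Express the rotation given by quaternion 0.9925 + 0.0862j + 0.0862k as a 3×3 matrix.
[[0.9703, -0.1711, 0.1711], [0.1711, 0.9851, 0.0149], [-0.1711, 0.0149, 0.9851]]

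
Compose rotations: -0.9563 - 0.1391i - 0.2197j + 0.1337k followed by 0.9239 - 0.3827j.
-0.9676 - 0.1797i + 0.163j + 0.0703k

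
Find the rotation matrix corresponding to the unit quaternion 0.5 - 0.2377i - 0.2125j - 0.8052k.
[[-0.387, 0.9062, 0.1703], [-0.7042, -0.4097, 0.5799], [0.5953, 0.1045, 0.7967]]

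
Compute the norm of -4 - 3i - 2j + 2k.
√33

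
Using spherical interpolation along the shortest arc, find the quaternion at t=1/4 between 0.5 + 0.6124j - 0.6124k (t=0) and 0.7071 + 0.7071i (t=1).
0.6461 + 0.2251i + 0.5157j - 0.5157k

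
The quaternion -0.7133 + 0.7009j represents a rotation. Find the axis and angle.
axis = (0, 1, 0), θ = 271°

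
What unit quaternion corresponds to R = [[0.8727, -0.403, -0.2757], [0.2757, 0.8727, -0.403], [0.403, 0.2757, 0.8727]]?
0.9511 + 0.1784i - 0.1784j + 0.1784k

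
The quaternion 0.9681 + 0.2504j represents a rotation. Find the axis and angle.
axis = (0, 1, 0), θ = 29°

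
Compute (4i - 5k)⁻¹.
-0.0976i + 0.122k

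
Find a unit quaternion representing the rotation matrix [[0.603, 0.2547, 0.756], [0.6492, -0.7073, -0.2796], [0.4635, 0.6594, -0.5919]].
0.2756 + 0.8518i + 0.2653j + 0.3579k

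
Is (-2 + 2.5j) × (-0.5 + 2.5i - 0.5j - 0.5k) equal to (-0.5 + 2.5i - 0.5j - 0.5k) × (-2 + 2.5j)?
No: pq = 2.25 - 6.25i - 0.25j - 5.25k ≠ 2.25 - 3.75i - 0.25j + 7.25k = qp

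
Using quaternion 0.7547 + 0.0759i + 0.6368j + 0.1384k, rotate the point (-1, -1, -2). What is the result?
(-2.003, -1.379, 0.294)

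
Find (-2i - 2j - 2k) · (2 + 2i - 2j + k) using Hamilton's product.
2 - 10i - 6j + 4k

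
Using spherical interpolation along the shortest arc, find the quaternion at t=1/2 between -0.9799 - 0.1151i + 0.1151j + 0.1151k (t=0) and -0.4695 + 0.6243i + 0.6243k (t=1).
-0.8482 + 0.298i + 0.0674j + 0.4327k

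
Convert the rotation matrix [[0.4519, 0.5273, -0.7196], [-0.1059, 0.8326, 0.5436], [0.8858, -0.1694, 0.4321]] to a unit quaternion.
0.8241 - 0.2163i - 0.487j - 0.1921k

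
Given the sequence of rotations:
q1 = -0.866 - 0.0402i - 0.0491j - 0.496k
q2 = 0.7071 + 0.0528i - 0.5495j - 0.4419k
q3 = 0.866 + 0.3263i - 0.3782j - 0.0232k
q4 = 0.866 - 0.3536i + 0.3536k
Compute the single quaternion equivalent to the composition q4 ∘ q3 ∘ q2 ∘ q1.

q2 · q1 = -0.8564 + 0.1767i + 0.4851j + 0.0073k
q3 · q2 · q1 = -0.6157 - 0.1179i + 0.7375j + 0.2513k
q4 · q3 · q2 · q1 = -0.6637 - 0.1452i + 0.6858j - 0.2609k
-0.6637 - 0.1452i + 0.6858j - 0.2609k


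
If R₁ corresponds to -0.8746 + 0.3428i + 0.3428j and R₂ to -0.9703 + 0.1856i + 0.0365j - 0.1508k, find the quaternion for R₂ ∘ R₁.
0.7725 - 0.4433i - 0.4162j + 0.183k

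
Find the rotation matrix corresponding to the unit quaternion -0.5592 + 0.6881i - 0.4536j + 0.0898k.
[[0.5724, -0.5238, 0.6309], [-0.7247, 0.0369, 0.6881], [-0.3837, -0.851, -0.3585]]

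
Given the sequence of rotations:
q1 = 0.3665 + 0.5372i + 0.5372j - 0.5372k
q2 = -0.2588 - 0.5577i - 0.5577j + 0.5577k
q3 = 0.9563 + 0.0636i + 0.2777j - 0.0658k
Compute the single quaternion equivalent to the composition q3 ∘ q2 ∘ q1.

q2 · q1 = 0.8039 - 0.3434i - 0.3434j + 0.3434k
q3 · q2 · q1 = 0.9086 - 0.2045i - 0.1044j + 0.349k
0.9086 - 0.2045i - 0.1044j + 0.349k


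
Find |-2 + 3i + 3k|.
√22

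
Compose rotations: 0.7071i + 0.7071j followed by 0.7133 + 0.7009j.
-0.4956 + 0.5044i + 0.5044j - 0.4956k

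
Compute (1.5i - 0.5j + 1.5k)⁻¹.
-0.3158i + 0.1053j - 0.3158k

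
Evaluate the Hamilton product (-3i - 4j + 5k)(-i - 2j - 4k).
9 + 26i - 17j + 2k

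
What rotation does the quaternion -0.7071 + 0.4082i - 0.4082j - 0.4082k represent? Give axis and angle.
axis = (√3/3, -√3/3, -√3/3), θ = 3π/2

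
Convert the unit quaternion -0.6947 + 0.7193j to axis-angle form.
axis = (0, 1, 0), θ = 268°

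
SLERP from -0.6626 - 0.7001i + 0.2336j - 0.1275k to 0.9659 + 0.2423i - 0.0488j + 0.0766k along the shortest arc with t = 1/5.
-0.7459 - 0.6234i + 0.2012j - 0.1204k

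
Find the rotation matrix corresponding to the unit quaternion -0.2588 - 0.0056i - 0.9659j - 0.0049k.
[[-0.866, 0.0083, 0.5], [0.0134, 0.9999, 0.0066], [-0.4999, 0.0124, -0.866]]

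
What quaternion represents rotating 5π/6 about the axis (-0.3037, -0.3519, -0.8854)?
0.2588 - 0.2934i - 0.3399j - 0.8552k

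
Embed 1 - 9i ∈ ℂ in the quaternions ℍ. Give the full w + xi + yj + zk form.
1 - 9i + 0j + 0k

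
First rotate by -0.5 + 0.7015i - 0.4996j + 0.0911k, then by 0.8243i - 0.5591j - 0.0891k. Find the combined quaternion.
-0.8495 - 0.5076i + 0.142j + 0.0249k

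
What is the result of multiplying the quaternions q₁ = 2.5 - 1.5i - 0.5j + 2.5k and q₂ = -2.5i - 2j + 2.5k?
-11 - 2.5i - 7.5j + 8k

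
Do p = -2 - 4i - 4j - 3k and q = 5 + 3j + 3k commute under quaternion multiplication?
No: pq = 11 - 23i - 14j - 33k ≠ 11 - 17i - 38j - 9k = qp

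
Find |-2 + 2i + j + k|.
√10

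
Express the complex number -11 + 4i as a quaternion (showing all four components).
-11 + 4i + 0j + 0k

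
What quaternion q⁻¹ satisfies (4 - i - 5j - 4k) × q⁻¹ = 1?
0.069 + 0.0172i + 0.0862j + 0.069k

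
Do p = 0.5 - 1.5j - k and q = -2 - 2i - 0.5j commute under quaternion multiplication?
No: pq = -1.75 - 1.5i + 4.75j - k ≠ -1.75 - 0.5i + 0.75j + 5k = qp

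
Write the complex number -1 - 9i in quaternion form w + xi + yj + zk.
-1 - 9i + 0j + 0k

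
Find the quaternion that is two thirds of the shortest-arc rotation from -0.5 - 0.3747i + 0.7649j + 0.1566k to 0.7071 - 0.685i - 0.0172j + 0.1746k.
-0.8327 + 0.3965i + 0.3797j - 0.0719k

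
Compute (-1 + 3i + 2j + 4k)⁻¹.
-0.0333 - 0.1i - 0.0667j - 0.1333k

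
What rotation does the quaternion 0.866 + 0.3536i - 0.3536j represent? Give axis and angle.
axis = (√2/2, -√2/2, 0), θ = π/3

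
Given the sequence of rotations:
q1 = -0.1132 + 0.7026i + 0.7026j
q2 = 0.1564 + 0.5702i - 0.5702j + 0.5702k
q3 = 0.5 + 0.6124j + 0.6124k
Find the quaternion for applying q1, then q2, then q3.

q2 · q1 = -0.0177 - 0.3553i + 0.5751j + 0.7367k
q3 · q2 · q1 = -0.8122 - 0.0787i + 0.0591j + 0.5751k
-0.8122 - 0.0787i + 0.0591j + 0.5751k


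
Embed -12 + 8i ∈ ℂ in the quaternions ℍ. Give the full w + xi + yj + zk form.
-12 + 8i + 0j + 0k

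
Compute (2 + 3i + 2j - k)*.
2 - 3i - 2j + k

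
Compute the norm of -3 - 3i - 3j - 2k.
√31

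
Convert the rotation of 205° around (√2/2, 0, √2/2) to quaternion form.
-0.2164 + 0.6903i + 0.6903k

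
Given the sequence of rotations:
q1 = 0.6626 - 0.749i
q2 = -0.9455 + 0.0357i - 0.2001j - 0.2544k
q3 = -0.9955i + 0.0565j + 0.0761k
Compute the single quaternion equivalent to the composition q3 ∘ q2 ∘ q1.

q2 · q1 = -0.5997 + 0.7318i + 0.058j - 0.3184k
q3 · q2 · q1 = 0.7495 + 0.5746i - 0.2952j - 0.1447k
0.7495 + 0.5746i - 0.2952j - 0.1447k


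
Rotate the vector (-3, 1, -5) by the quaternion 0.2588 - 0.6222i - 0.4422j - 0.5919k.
(-1.406, -5.434, -1.868)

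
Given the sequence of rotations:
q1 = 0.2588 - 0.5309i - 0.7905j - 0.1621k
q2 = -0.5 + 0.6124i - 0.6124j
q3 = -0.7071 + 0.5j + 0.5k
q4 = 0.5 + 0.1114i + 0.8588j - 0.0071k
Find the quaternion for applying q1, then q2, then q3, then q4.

q2 · q1 = -0.2884 + 0.5232i + 0.336j - 0.7282k
q3 · q2 · q1 = 0.4 - 0.9021i - 0.1202j + 0.1091k
q4 · q3 · q2 · q1 = 0.4045 - 0.3136i + 0.2777j + 0.813k
0.4045 - 0.3136i + 0.2777j + 0.813k


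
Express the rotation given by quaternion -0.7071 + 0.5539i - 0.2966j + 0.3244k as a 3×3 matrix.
[[0.6136, 0.1302, 0.7788], [-0.7873, 0.1759, 0.5909], [-0.0601, -0.9758, 0.2104]]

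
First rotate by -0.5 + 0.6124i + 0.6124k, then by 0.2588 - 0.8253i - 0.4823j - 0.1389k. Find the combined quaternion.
0.4611 + 0.2758i + 0.6615j + 0.5233k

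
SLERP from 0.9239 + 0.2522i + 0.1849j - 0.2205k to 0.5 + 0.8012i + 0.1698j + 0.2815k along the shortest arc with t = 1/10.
0.9106 + 0.3245i + 0.1902j - 0.1715k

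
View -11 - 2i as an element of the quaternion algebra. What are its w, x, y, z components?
-11 - 2i + 0j + 0k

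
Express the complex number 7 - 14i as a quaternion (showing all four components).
7 - 14i + 0j + 0k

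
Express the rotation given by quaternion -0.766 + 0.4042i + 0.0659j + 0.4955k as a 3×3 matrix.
[[0.5003, 0.8124, 0.2996], [-0.7058, 0.1822, 0.6845], [0.5015, -0.5539, 0.6646]]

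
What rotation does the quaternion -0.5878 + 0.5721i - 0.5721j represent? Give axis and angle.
axis = (√2/2, -√2/2, 0), θ = 252°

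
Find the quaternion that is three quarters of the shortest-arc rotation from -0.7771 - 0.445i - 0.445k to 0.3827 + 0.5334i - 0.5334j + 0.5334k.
-0.5069 - 0.5345i + 0.4145j - 0.5345k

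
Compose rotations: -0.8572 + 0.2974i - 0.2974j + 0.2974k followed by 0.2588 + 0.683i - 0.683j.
-0.6281 - 0.7116i + 0.3054j + 0.077k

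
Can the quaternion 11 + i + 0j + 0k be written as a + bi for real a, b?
Yes. The quaternion 11 + i has j- and k-coefficients y = z = 0, so it lies in the complex subalgebra spanned by 1 and i.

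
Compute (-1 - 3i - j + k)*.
-1 + 3i + j - k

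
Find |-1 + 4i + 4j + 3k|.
√42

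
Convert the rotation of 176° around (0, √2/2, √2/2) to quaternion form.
0.0349 + 0.7067j + 0.7067k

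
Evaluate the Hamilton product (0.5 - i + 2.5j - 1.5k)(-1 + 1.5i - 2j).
6 - 1.25i - 5.75j - 0.25k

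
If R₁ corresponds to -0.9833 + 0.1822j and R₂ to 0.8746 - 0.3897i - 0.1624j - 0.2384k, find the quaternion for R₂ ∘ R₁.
-0.8304 + 0.4266i + 0.319j + 0.1634k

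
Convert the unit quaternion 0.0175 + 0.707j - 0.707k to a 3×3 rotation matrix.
[[-0.9994, 0.0247, 0.0247], [-0.0247, 0.0003, -0.9997], [-0.0247, -0.9997, 0.0003]]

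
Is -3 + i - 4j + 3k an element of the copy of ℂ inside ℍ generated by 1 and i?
No. The quaternion -3 + i - 4j + 3k has j-coefficient y = -4 and k-coefficient z = 3, not both zero, so it does not lie in the complex subalgebra spanned by 1 and i.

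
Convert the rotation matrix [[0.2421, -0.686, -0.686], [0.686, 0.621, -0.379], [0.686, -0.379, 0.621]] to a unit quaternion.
0.7881 - 0.4353j + 0.4353k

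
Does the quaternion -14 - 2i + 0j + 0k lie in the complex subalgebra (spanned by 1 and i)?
Yes. The quaternion -14 - 2i has j- and k-coefficients y = z = 0, so it lies in the complex subalgebra spanned by 1 and i.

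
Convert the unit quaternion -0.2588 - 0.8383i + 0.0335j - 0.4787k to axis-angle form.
axis = (-0.8679, 0.0347, -0.4956), θ = 7π/6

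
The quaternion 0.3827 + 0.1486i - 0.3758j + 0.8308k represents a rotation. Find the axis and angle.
axis = (0.1608, -0.4068, 0.8993), θ = 3π/4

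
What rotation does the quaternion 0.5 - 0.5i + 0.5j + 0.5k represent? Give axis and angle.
axis = (-√3/3, √3/3, √3/3), θ = 2π/3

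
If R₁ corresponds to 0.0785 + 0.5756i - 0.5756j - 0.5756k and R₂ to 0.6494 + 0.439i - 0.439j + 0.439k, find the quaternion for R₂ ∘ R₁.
-0.2017 + 0.9136i + 0.0971j - 0.3393k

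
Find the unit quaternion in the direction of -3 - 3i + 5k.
-0.4575 - 0.4575i + 0.7625k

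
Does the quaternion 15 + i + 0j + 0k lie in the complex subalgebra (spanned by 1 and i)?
Yes. The quaternion 15 + i has j- and k-coefficients y = z = 0, so it lies in the complex subalgebra spanned by 1 and i.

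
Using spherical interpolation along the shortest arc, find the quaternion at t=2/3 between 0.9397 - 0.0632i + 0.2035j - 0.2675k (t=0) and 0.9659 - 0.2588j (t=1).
0.9897 - 0.022i - 0.1065j - 0.0932k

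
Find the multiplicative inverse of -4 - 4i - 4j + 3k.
-0.0702 + 0.0702i + 0.0702j - 0.0526k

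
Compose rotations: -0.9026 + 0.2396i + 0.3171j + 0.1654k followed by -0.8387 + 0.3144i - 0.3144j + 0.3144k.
0.7294 - 0.6364i + 0.0412j - 0.2475k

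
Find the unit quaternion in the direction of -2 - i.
-0.8944 - 0.4472i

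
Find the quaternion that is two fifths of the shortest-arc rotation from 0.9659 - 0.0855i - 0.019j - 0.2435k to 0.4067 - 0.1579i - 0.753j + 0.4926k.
0.9039 - 0.142i - 0.3965j + 0.0747k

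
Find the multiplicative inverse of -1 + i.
-0.5 - 0.5i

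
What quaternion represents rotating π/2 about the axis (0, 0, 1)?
0.7071 + 0.7071k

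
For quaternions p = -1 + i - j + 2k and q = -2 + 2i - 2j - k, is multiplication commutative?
No: pq = i + 9j - 3k ≠ -9i - j - 3k = qp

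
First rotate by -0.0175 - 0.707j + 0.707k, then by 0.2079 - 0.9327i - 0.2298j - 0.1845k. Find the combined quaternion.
-0.0357 - 0.2766i + 0.5165j + 0.8096k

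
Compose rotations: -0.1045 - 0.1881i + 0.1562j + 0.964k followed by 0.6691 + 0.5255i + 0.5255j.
-0.0532 + 0.3258i - 0.457j + 0.8259k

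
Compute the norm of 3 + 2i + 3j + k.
√23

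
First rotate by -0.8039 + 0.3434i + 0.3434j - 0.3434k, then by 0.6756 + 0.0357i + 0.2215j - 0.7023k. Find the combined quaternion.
-0.8726 + 0.3684i - 0.175j + 0.2688k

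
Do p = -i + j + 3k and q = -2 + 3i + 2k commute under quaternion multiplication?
No: pq = -3 + 4i + 9j - 9k ≠ -3 - 13j - 3k = qp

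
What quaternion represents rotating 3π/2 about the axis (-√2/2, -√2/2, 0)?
-0.7071 - 0.5i - 0.5j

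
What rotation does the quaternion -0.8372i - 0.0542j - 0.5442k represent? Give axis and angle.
axis = (-0.8372, -0.0542, -0.5442), θ = π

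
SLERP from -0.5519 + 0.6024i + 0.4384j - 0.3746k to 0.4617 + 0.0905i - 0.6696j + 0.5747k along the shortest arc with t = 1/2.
-0.5482 + 0.2769i + 0.5993j - 0.5135k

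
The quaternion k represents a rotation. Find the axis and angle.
axis = (0, 0, 1), θ = π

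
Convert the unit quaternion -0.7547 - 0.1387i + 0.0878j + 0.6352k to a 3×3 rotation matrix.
[[0.1776, 0.9344, -0.3087], [-0.9831, 0.1546, -0.0978], [-0.0437, 0.3209, 0.9461]]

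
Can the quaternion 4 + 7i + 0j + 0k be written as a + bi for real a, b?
Yes. The quaternion 4 + 7i has j- and k-coefficients y = z = 0, so it lies in the complex subalgebra spanned by 1 and i.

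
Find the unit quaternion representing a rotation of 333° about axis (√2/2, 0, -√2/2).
-0.9724 + 0.1651i - 0.1651k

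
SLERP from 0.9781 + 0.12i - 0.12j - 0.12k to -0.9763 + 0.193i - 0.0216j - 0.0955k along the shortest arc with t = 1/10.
0.9854 + 0.0887i - 0.1064j - 0.0988k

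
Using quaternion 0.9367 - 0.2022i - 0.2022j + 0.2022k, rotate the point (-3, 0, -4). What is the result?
(-0.667, -2.57, -4.237)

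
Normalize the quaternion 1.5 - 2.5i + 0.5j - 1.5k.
0.4523 - 0.7538i + 0.1508j - 0.4523k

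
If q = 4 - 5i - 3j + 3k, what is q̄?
4 + 5i + 3j - 3k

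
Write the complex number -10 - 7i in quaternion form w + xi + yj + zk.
-10 - 7i + 0j + 0k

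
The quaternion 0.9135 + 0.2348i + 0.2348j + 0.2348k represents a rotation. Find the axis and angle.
axis = (√3/3, √3/3, √3/3), θ = 48°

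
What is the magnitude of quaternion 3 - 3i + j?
√19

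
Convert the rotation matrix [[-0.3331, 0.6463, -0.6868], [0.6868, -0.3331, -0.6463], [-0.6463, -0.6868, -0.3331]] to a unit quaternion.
0.0175 - 0.5773i - 0.5773j + 0.5773k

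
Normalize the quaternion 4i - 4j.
0.7071i - 0.7071j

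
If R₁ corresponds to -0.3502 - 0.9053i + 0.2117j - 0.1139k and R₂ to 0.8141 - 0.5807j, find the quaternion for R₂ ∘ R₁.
-0.1622 - 0.6709i + 0.3757j - 0.6184k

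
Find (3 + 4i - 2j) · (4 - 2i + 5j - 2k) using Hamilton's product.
30 + 14i + 15j + 10k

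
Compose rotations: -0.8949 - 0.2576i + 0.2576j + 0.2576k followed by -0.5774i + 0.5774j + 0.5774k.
-0.4462 + 0.5167i - 0.5167j - 0.5167k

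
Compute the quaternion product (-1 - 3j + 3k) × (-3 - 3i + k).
-19k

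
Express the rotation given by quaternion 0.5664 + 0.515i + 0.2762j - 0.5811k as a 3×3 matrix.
[[0.1721, 0.9428, -0.2857], [-0.3738, -0.2058, -0.9044], [-0.9114, 0.2624, 0.317]]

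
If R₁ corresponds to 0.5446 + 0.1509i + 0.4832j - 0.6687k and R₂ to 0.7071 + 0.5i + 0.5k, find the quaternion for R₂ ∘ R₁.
0.644 + 0.1374i + 0.7515j + 0.0411k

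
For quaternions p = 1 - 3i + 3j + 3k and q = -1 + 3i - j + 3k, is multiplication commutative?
No: pq = 2 + 18i + 14j - 6k ≠ 2 - 6i - 22j + 6k = qp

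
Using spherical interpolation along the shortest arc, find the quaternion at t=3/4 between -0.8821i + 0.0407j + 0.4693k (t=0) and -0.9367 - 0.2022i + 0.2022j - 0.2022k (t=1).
-0.8422 - 0.5019i + 0.1966j - 0.0115k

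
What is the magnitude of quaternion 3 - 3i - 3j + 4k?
√43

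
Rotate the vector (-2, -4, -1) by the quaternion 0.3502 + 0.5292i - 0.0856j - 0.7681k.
(-0.527, 4.457, -0.928)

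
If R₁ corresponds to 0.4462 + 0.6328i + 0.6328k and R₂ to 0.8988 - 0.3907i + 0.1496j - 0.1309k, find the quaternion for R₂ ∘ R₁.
0.7311 + 0.4891i + 0.2312j + 0.4157k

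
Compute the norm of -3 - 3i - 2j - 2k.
√26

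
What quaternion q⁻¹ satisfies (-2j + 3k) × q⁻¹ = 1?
0.1538j - 0.2308k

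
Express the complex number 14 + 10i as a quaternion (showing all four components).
14 + 10i + 0j + 0k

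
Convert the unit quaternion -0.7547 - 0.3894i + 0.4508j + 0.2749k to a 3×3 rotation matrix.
[[0.4424, 0.0639, -0.8945], [-0.766, 0.5456, -0.3399], [0.4663, 0.8356, 0.2903]]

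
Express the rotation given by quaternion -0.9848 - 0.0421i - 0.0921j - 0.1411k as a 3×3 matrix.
[[0.9432, -0.2702, 0.1933], [0.2857, 0.9566, -0.0569], [-0.1695, 0.1089, 0.9795]]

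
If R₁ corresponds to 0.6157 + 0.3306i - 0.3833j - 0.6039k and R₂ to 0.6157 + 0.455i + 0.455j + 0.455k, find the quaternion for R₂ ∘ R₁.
0.6778 + 0.3833i + 0.4693j - 0.4165k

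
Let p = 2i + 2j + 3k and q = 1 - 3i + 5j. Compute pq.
-4 - 13i - 7j + 19k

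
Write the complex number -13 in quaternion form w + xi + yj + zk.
-13 + 0i + 0j + 0k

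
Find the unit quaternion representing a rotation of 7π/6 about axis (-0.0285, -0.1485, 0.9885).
-0.2588 - 0.0275i - 0.1434j + 0.9548k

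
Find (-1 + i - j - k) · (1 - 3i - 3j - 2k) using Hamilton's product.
-3 + 3i + 7j - 5k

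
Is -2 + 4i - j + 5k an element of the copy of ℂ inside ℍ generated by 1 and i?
No. The quaternion -2 + 4i - j + 5k has j-coefficient y = -1 and k-coefficient z = 5, not both zero, so it does not lie in the complex subalgebra spanned by 1 and i.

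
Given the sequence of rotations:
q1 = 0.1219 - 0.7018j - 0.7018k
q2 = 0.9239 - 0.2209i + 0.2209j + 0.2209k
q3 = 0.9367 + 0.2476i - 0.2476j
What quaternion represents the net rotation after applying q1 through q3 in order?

q2 · q1 = 0.4227 - 0.0269i - 0.7765j - 0.4664k
q3 · q2 · q1 = 0.2103 + 0.1949i - 0.7165j - 0.6358k
0.2103 + 0.1949i - 0.7165j - 0.6358k


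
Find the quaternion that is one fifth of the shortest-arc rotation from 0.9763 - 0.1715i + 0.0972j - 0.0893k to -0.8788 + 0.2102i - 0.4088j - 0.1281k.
0.9688 - 0.1816i + 0.1624j - 0.0458k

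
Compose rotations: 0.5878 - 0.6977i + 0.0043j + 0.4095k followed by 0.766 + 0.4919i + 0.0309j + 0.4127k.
0.6243 - 0.2344i - 0.4679j + 0.5799k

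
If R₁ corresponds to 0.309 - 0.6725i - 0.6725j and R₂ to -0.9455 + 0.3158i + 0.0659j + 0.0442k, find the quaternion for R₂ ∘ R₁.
-0.0355 + 0.7632i + 0.6265j - 0.1544k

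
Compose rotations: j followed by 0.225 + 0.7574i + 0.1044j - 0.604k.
-0.1044 + 0.604i + 0.225j + 0.7574k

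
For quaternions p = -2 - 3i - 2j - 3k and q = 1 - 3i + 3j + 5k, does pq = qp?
No: pq = 10 + 2i + 16j - 28k ≠ 10 + 4i - 32j + 2k = qp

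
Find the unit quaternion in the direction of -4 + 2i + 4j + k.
-0.6576 + 0.3288i + 0.6576j + 0.1644k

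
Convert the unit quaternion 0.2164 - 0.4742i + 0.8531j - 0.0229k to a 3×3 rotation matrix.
[[-0.4566, -0.7992, 0.3909], [-0.819, 0.5492, 0.1662], [-0.3475, -0.2443, -0.9053]]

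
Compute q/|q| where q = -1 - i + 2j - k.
-0.378 - 0.378i + 0.7559j - 0.378k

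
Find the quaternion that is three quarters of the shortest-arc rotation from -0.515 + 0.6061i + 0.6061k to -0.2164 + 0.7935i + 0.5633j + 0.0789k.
-0.3177 + 0.8023i + 0.4479j + 0.2341k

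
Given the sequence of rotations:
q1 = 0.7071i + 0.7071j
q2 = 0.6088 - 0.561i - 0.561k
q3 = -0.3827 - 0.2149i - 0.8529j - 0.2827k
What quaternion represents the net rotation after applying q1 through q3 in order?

q2 · q1 = 0.3967 + 0.8272i + 0.0338j - 0.3967k
q3 · q2 · q1 = -0.0574 - 0.0539i - 0.6704j + 0.7379k
-0.0574 - 0.0539i - 0.6704j + 0.7379k


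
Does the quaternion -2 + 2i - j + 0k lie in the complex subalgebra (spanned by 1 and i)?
No. The quaternion -2 + 2i - j has j-coefficient y = -1 and k-coefficient z = 0, not both zero, so it does not lie in the complex subalgebra spanned by 1 and i.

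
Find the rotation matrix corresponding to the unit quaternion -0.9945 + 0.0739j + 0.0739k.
[[0.9782, 0.147, -0.147], [-0.147, 0.9891, 0.0109], [0.147, 0.0109, 0.9891]]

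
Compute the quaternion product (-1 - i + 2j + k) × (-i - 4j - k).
8 + 3i + 2j + 7k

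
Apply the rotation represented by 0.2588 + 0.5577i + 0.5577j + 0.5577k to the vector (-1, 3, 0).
(1.244, -1.643, 2.399)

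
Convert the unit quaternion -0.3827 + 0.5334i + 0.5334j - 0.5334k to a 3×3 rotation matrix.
[[-0.1381, 0.1608, -0.9773], [0.9773, -0.1381, -0.1608], [-0.1608, -0.9773, -0.1381]]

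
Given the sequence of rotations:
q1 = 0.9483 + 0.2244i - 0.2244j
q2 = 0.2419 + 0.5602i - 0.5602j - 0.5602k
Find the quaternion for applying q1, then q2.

q2 · q1 = -0.022 + 0.4598i - 0.7112j - 0.5312k
-0.022 + 0.4598i - 0.7112j - 0.5312k


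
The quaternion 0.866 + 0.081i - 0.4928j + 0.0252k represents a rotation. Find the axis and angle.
axis = (0.162, -0.9855, 0.0504), θ = π/3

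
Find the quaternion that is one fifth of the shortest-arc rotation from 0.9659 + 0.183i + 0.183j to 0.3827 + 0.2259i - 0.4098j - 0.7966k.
0.9519 + 0.22i + 0.0558j - 0.2057k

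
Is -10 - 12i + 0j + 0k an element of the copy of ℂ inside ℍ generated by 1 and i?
Yes. The quaternion -10 - 12i has j- and k-coefficients y = z = 0, so it lies in the complex subalgebra spanned by 1 and i.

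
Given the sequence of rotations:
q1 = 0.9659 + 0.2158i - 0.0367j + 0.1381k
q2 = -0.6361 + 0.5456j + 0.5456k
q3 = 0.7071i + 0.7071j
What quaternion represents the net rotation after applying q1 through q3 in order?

q2 · q1 = -0.6697 - 0.0419i + 0.6681j + 0.3214k
q3 · q2 · q1 = -0.4428 - 0.2463i - 0.7008j + 0.502k
-0.4428 - 0.2463i - 0.7008j + 0.502k
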